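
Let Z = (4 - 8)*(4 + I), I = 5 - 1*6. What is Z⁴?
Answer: 20736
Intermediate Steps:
I = -1 (I = 5 - 6 = -1)
Z = -12 (Z = (4 - 8)*(4 - 1) = -4*3 = -12)
Z⁴ = (-12)⁴ = 20736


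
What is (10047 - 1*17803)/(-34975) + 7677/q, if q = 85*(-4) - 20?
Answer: -5904687/279800 ≈ -21.103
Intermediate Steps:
q = -360 (q = -340 - 20 = -360)
(10047 - 1*17803)/(-34975) + 7677/q = (10047 - 1*17803)/(-34975) + 7677/(-360) = (10047 - 17803)*(-1/34975) + 7677*(-1/360) = -7756*(-1/34975) - 853/40 = 7756/34975 - 853/40 = -5904687/279800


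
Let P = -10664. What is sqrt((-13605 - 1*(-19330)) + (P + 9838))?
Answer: sqrt(4899) ≈ 69.993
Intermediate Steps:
sqrt((-13605 - 1*(-19330)) + (P + 9838)) = sqrt((-13605 - 1*(-19330)) + (-10664 + 9838)) = sqrt((-13605 + 19330) - 826) = sqrt(5725 - 826) = sqrt(4899)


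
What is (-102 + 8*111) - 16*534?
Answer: -7758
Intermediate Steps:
(-102 + 8*111) - 16*534 = (-102 + 888) - 8544 = 786 - 8544 = -7758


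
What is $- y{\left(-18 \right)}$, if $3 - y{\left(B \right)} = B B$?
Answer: $321$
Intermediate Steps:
$y{\left(B \right)} = 3 - B^{2}$ ($y{\left(B \right)} = 3 - B B = 3 - B^{2}$)
$- y{\left(-18 \right)} = - (3 - \left(-18\right)^{2}) = - (3 - 324) = \left(-1\right) \left(-321\right) = 321$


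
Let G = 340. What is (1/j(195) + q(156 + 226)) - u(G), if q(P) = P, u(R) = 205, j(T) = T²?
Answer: 6730426/38025 ≈ 177.00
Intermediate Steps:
(1/j(195) + q(156 + 226)) - u(G) = (1/(195²) + (156 + 226)) - 1*205 = (1/38025 + 382) - 205 = 14525551/38025 - 205 = 6730426/38025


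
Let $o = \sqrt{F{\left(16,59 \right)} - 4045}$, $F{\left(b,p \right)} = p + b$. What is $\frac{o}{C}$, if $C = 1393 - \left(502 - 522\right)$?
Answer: $\frac{i \sqrt{3970}}{1413} \approx 0.044592 i$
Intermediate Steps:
$F{\left(b,p \right)} = b + p$
$C = 1413$ ($C = 1393 - -20 = 1393 + 20 = 1413$)
$o = i \sqrt{3970}$ ($o = \sqrt{\left(16 + 59\right) - 4045} = \sqrt{75 - 4045} = \sqrt{-3970} = i \sqrt{3970} \approx 63.008 i$)
$\frac{o}{C} = \frac{i \sqrt{3970}}{1413}$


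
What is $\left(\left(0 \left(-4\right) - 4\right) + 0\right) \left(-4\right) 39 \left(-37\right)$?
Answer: $-23088$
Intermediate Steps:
$\left(\left(0 \left(-4\right) - 4\right) + 0\right) \left(-4\right) 39 \left(-37\right) = \left(\left(0 - 4\right) + 0\right) \left(-4\right) 39 \left(-37\right) = \left(-4 + 0\right) \left(-4\right) 39 \left(-37\right) = \left(-4\right) \left(-4\right) 39 \left(-37\right) = 16 \cdot 39 \left(-37\right) = 624 \left(-37\right) = -23088$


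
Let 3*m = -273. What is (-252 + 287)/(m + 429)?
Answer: 35/338 ≈ 0.10355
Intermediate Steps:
m = -91 (m = (⅓)*(-273) = -91)
(-252 + 287)/(m + 429) = (-252 + 287)/(-91 + 429) = 35/338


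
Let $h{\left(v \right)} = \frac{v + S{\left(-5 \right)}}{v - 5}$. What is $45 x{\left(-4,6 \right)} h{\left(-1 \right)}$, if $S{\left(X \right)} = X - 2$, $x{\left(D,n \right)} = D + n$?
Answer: $120$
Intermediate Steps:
$S{\left(X \right)} = -2 + X$
$h{\left(v \right)} = \frac{-7 + v}{-5 + v}$ ($h{\left(v \right)} = \frac{v - 7}{v - 5} = \frac{v - 7}{-5 + v} = \frac{-7 + v}{-5 + v}$)
$45 x{\left(-4,6 \right)} h{\left(-1 \right)} = 45 \left(-4 + 6\right) \frac{-7 - 1}{-5 - 1} = 45 \cdot 2 \frac{1}{-6} \left(-8\right) = 90 \left(\left(- \frac{1}{6}\right) \left(-8\right)\right) = 90 \cdot \frac{4}{3} = 120$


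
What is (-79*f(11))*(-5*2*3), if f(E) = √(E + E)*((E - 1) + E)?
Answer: 49770*√22 ≈ 2.3344e+5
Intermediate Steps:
f(E) = √2*√E*(-1 + 2*E) (f(E) = √(2*E)*((-1 + E) + E) = (√2*√E)*(-1 + 2*E) = √2*√E*(-1 + 2*E))
(-79*f(11))*(-5*2*3) = (-79*√2*√11*(-1 + 2*11))*(-5*2*3) = (-79*√2*√11*(-1 + 22))*(-10*3) = -79*√2*√11*21*(-30) = -1659*√22*(-30) = 49770*√22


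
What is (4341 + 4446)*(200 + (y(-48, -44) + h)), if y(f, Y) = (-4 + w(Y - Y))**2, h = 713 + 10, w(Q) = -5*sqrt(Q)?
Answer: 8250993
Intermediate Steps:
h = 723
y(f, Y) = 16 (y(f, Y) = (-4 - 5*sqrt(Y - Y))**2 = (-4 - 5*sqrt(0))**2 = (-4 - 5*0)**2 = (-4 + 0)**2 = (-4)**2 = 16)
(4341 + 4446)*(200 + (y(-48, -44) + h)) = (4341 + 4446)*(200 + (16 + 723)) = 8787*(200 + 739) = 8787*939 = 8250993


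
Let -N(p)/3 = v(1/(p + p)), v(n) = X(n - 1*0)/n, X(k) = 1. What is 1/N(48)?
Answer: -1/288 ≈ -0.0034722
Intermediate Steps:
v(n) = 1/n
N(p) = -6*p
1/N(48) = 1/(-6*48) = 1/(-288) = -1/288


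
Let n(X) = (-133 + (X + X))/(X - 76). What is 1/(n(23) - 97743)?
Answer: -53/5180292 ≈ -1.0231e-5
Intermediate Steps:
n(X) = (-133 + 2*X)/(-76 + X)
1/(n(23) - 97743) = 1/((-133 + 2*23)/(-76 + 23) - 97743) = 1/((-133 + 46)/(-53) - 97743) = 1/(-1/53*(-87) - 97743) = 1/(87/53 - 97743) = 1/(-5180292/53) = -53/5180292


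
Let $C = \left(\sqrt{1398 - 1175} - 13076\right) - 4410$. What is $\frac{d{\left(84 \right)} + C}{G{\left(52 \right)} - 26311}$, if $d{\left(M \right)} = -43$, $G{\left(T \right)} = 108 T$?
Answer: $\frac{17529}{20695} - \frac{\sqrt{223}}{20695} \approx 0.84629$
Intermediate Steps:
$C = -17486 + \sqrt{223}$ ($C = \left(\sqrt{223} - 13076\right) - 4410 = \left(-13076 + \sqrt{223}\right) - 4410 = -17486 + \sqrt{223} \approx -17471.0$)
$\frac{d{\left(84 \right)} + C}{G{\left(52 \right)} - 26311} = \frac{-43 - \left(17486 - \sqrt{223}\right)}{108 \cdot 52 - 26311} = \frac{-17529 + \sqrt{223}}{5616 - 26311} = \frac{-17529 + \sqrt{223}}{-20695} = \left(-17529 + \sqrt{223}\right) \left(- \frac{1}{20695}\right) = \frac{17529}{20695} - \frac{\sqrt{223}}{20695}$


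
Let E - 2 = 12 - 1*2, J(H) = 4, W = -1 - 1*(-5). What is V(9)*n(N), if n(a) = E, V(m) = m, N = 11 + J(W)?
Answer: 108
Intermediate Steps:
W = 4 (W = -1 + 5 = 4)
N = 15 (N = 11 + 4 = 15)
E = 12 (E = 2 + (12 - 1*2) = 2 + (12 - 2) = 2 + 10 = 12)
n(a) = 12
V(9)*n(N) = 9*12 = 108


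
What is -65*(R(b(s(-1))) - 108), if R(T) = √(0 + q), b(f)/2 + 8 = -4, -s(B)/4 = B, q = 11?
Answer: 7020 - 65*√11 ≈ 6804.4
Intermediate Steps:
s(B) = -4*B
b(f) = -24 (b(f) = -16 + 2*(-4) = -16 - 8 = -24)
R(T) = √11 (R(T) = √(0 + 11) = √11)
-65*(R(b(s(-1))) - 108) = -65*(√11 - 108) = -65*(-108 + √11) = 7020 - 65*√11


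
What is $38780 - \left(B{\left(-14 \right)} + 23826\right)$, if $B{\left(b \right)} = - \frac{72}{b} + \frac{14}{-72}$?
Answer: $\frac{3767161}{252} \approx 14949.0$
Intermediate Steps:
$B{\left(b \right)} = - \frac{7}{36} - \frac{72}{b}$ ($B{\left(b \right)} = - \frac{72}{b} + 14 \left(- \frac{1}{72}\right) = - \frac{72}{b} - \frac{7}{36} = - \frac{7}{36} - \frac{72}{b}$)
$38780 - \left(B{\left(-14 \right)} + 23826\right) = 38780 - \left(\left(- \frac{7}{36} - \frac{72}{-14}\right) + 23826\right) = 38780 - \left(\left(- \frac{7}{36} - - \frac{36}{7}\right) + 23826\right) = 38780 - \left(\left(- \frac{7}{36} + \frac{36}{7}\right) + 23826\right) = 38780 - \left(\frac{1247}{252} + 23826\right) = 38780 - \frac{6005399}{252} = \frac{3767161}{252}$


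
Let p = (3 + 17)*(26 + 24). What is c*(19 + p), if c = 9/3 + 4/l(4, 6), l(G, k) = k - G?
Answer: 5095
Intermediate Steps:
c = 5 (c = 9/3 + 4/(6 - 1*4) = 9*(⅓) + 4/(6 - 4) = 3 + 4/2 = 3 + 4*(½) = 3 + 2 = 5)
p = 1000 (p = 20*50 = 1000)
c*(19 + p) = 5*(19 + 1000) = 5*1019 = 5095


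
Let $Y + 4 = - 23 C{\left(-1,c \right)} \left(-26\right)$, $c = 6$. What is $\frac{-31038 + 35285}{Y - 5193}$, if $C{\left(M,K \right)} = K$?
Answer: $- \frac{4247}{1609} \approx -2.6395$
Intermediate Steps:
$Y = 3584$ ($Y = -4 + \left(-23\right) 6 \left(-26\right) = -4 - -3588 = -4 + 3588 = 3584$)
$\frac{-31038 + 35285}{Y - 5193} = \frac{-31038 + 35285}{3584 - 5193} = \frac{4247}{-1609} = 4247 \left(- \frac{1}{1609}\right) = - \frac{4247}{1609}$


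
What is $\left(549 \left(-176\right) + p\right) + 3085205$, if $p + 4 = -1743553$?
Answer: $1245024$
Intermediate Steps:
$p = -1743557$ ($p = -4 - 1743553 = -1743557$)
$\left(549 \left(-176\right) + p\right) + 3085205 = \left(549 \left(-176\right) - 1743557\right) + 3085205 = \left(-96624 - 1743557\right) + 3085205 = -1840181 + 3085205 = 1245024$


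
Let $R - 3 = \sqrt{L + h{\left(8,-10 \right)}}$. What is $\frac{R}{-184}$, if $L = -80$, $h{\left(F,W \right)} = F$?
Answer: $- \frac{3}{184} - \frac{3 i \sqrt{2}}{92} \approx -0.016304 - 0.046116 i$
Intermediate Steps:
$R = 3 + 6 i \sqrt{2}$ ($R = 3 + \sqrt{-80 + 8} = 3 + \sqrt{-72} = 3 + 6 i \sqrt{2} \approx 3.0 + 8.4853 i$)
$\frac{R}{-184} = \frac{3 + 6 i \sqrt{2}}{-184} = - \frac{3 + 6 i \sqrt{2}}{184} = - \frac{3}{184} - \frac{3 i \sqrt{2}}{92}$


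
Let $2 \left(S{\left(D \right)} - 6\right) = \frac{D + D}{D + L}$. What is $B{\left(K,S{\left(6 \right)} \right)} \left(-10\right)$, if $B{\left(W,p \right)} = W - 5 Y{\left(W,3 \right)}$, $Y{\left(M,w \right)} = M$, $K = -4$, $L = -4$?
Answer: $-160$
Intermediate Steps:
$S{\left(D \right)} = 6 + \frac{D}{-4 + D}$ ($S{\left(D \right)} = 6 + \frac{\left(D + D\right) \frac{1}{D - 4}}{2} = 6 + \frac{2 D \frac{1}{-4 + D}}{2} = 6 + \frac{D}{-4 + D}$)
$B{\left(W,p \right)} = - 4 W$ ($B{\left(W,p \right)} = W - 5 W = - 4 W$)
$B{\left(K,S{\left(6 \right)} \right)} \left(-10\right) = \left(-4\right) \left(-4\right) \left(-10\right) = 16 \left(-10\right) = -160$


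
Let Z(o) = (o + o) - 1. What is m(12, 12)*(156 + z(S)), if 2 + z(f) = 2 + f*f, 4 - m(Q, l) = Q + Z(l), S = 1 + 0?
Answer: -4867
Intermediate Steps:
S = 1
Z(o) = -1 + 2*o (Z(o) = 2*o - 1 = -1 + 2*o)
m(Q, l) = 5 - Q - 2*l (m(Q, l) = 4 - (Q + (-1 + 2*l)) = 4 - (-1 + Q + 2*l) = 4 + (1 - Q - 2*l) = 5 - Q - 2*l)
z(f) = f² (z(f) = -2 + (2 + f*f) = -2 + (2 + f²) = f²)
m(12, 12)*(156 + z(S)) = (5 - 1*12 - 2*12)*(156 + 1²) = (5 - 12 - 24)*(156 + 1) = -31*157 = -4867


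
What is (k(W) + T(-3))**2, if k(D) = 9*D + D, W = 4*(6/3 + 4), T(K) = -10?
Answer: 52900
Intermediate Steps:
W = 24 (W = 4*(6*(1/3) + 4) = 4*(2 + 4) = 4*6 = 24)
k(D) = 10*D
(k(W) + T(-3))**2 = (10*24 - 10)**2 = (240 - 10)**2 = 230**2 = 52900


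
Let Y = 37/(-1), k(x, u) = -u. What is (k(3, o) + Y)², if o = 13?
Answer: 2500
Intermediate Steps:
Y = -37 (Y = 37*(-1) = -37)
(k(3, o) + Y)² = (-1*13 - 37)² = (-13 - 37)² = (-50)² = 2500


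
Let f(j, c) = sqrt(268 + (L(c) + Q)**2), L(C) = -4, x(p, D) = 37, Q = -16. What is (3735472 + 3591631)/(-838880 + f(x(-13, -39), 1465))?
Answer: -1536640041160/175929913433 - 7327103*sqrt(167)/351859826866 ≈ -8.7346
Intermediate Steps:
f(j, c) = 2*sqrt(167) (f(j, c) = sqrt(268 + (-4 - 16)**2) = sqrt(268 + (-20)**2) = sqrt(268 + 400) = sqrt(668) = 2*sqrt(167))
(3735472 + 3591631)/(-838880 + f(x(-13, -39), 1465)) = (3735472 + 3591631)/(-838880 + 2*sqrt(167)) = 7327103/(-838880 + 2*sqrt(167))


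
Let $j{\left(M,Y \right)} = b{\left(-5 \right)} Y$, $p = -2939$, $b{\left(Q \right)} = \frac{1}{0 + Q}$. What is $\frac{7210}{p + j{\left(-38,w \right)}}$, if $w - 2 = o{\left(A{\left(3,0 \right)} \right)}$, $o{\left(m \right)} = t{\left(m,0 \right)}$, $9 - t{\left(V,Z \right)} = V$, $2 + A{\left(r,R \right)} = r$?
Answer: $- \frac{7210}{2941} \approx -2.4515$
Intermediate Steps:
$b{\left(Q \right)} = \frac{1}{Q}$
$A{\left(r,R \right)} = -2 + r$
$t{\left(V,Z \right)} = 9 - V$
$o{\left(m \right)} = 9 - m$
$w = 10$ ($w = 2 + \left(9 - \left(-2 + 3\right)\right) = 2 + \left(9 - 1\right) = 2 + 8 = 10$)
$j{\left(M,Y \right)} = - \frac{Y}{5}$ ($j{\left(M,Y \right)} = \frac{Y}{-5} = - \frac{Y}{5}$)
$\frac{7210}{p + j{\left(-38,w \right)}} = \frac{7210}{-2939 - 2} = \frac{7210}{-2941} = 7210 \left(- \frac{1}{2941}\right) = - \frac{7210}{2941}$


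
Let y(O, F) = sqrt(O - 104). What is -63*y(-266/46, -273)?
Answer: -315*I*sqrt(2323)/23 ≈ -660.1*I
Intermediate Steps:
y(O, F) = sqrt(-104 + O)
-63*y(-266/46, -273) = -63*sqrt(-104 - 266/46) = -63*sqrt(-104 - 266*1/46) = -63*sqrt(-104 - 133/23) = -315*I*sqrt(2323)/23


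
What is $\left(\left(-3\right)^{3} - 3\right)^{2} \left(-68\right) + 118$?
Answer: $-61082$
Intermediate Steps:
$\left(\left(-3\right)^{3} - 3\right)^{2} \left(-68\right) + 118 = \left(-27 - 3\right)^{2} \left(-68\right) + 118 = \left(-30\right)^{2} \left(-68\right) + 118 = 900 \left(-68\right) + 118 = -61200 + 118 = -61082$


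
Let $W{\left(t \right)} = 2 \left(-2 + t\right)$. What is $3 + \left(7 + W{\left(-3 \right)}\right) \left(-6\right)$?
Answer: $21$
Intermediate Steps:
$W{\left(t \right)} = -4 + 2 t$
$3 + \left(7 + W{\left(-3 \right)}\right) \left(-6\right) = 3 + \left(7 + \left(-4 + 2 \left(-3\right)\right)\right) \left(-6\right) = 3 + \left(7 - 10\right) \left(-6\right) = 3 - -18 = 3 + 18 = 21$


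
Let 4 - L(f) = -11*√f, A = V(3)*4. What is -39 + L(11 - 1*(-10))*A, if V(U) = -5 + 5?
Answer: -39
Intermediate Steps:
V(U) = 0
A = 0 (A = 0*4 = 0)
L(f) = 4 + 11*√f (L(f) = 4 - (-11)*√f = 4 + 11*√f)
-39 + L(11 - 1*(-10))*A = -39 + (4 + 11*√(11 - 1*(-10)))*0 = -39 + (4 + 11*√(11 + 10))*0 = -39 + (4 + 11*√21)*0 = -39 + 0 = -39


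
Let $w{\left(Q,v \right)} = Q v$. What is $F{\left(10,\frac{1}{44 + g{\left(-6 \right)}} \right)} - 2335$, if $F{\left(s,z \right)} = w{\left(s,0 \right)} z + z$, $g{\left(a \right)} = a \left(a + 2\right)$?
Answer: $- \frac{158779}{68} \approx -2335.0$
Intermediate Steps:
$g{\left(a \right)} = a \left(2 + a\right)$
$F{\left(s,z \right)} = z$ ($F{\left(s,z \right)} = s 0 z + z = 0 z + z = 0 + z = z$)
$F{\left(10,\frac{1}{44 + g{\left(-6 \right)}} \right)} - 2335 = \frac{1}{44 - 6 \left(2 - 6\right)} - 2335 = \frac{1}{44 - -24} - 2335 = \frac{1}{44 + 24} - 2335 = \frac{1}{68} - 2335 = - \frac{158779}{68}$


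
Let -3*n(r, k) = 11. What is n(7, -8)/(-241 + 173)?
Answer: 11/204 ≈ 0.053922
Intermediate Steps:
n(r, k) = -11/3 (n(r, k) = -1/3*11 = -11/3)
n(7, -8)/(-241 + 173) = -11/(3*(-241 + 173)) = -11/3/(-68) = -11/3*(-1/68) = 11/204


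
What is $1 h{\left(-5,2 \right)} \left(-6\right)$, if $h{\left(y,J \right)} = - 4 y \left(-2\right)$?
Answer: $240$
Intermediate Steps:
$h{\left(y,J \right)} = 8 y$
$1 h{\left(-5,2 \right)} \left(-6\right) = 1 \cdot 8 \left(-5\right) \left(-6\right) = 1 \left(-40\right) \left(-6\right) = \left(-40\right) \left(-6\right) = 240$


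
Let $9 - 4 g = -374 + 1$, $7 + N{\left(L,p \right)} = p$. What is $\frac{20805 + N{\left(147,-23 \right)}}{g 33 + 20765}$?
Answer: $\frac{41550}{47833} \approx 0.86865$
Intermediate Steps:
$N{\left(L,p \right)} = -7 + p$
$g = \frac{191}{2}$ ($g = \frac{9}{4} - \frac{-374 + 1}{4} = \frac{9}{4} - - \frac{373}{4} = \frac{9}{4} + \frac{373}{4} = \frac{191}{2} \approx 95.5$)
$\frac{20805 + N{\left(147,-23 \right)}}{g 33 + 20765} = \frac{20805 - 30}{\frac{191}{2} \cdot 33 + 20765} = \frac{20805 - 30}{\frac{6303}{2} + 20765} = \frac{20775}{\frac{47833}{2}} = 20775 \cdot \frac{2}{47833} = \frac{41550}{47833}$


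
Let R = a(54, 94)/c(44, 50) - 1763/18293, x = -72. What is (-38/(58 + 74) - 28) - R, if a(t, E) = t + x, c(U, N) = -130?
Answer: -202113617/7134270 ≈ -28.330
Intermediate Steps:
a(t, E) = -72 + t (a(t, E) = t - 72 = -72 + t)
R = 50042/1189045 (R = (-72 + 54)/(-130) - 1763/18293 = -18*(-1/130) - 1763*1/18293 = 9/65 - 1763/18293 = 50042/1189045 ≈ 0.042086)
(-38/(58 + 74) - 28) - R = (-38/(58 + 74) - 28) - 1*50042/1189045 = (-38/132 - 28) - 50042/1189045 = ((1/132)*(-38) - 28) - 50042/1189045 = (-19/66 - 28) - 50042/1189045 = -1867/66 - 50042/1189045 = -202113617/7134270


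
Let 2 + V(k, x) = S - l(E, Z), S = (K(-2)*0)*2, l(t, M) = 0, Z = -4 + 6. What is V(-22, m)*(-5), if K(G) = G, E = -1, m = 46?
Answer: 10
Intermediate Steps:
Z = 2
S = 0 (S = -2*0*2 = 0*2 = 0)
V(k, x) = -2 (V(k, x) = -2 + (0 - 1*0) = -2 + (0 + 0) = -2 + 0 = -2)
V(-22, m)*(-5) = -2*(-5) = 10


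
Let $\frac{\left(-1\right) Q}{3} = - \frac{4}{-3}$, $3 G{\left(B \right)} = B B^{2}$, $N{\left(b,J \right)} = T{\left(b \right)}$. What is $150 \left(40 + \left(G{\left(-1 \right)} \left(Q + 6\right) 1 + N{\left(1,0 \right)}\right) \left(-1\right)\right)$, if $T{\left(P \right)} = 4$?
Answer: $5500$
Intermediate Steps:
$N{\left(b,J \right)} = 4$
$G{\left(B \right)} = \frac{B^{3}}{3}$ ($G{\left(B \right)} = \frac{B B^{2}}{3} = \frac{B^{3}}{3}$)
$Q = -4$ ($Q = - 3 \left(- \frac{4}{-3}\right) = - 3 \left(\left(-4\right) \left(- \frac{1}{3}\right)\right) = \left(-3\right) \frac{4}{3} = -4$)
$150 \left(40 + \left(G{\left(-1 \right)} \left(Q + 6\right) 1 + N{\left(1,0 \right)}\right) \left(-1\right)\right) = 150 \left(40 + \left(\frac{\left(-1\right)^{3}}{3} \left(-4 + 6\right) 1 + 4\right) \left(-1\right)\right) = 150 \left(40 + \left(\frac{1}{3} \left(-1\right) 2 \cdot 1 + 4\right) \left(-1\right)\right) = 150 \left(40 + \left(\left(- \frac{1}{3}\right) 2 \cdot 1 + 4\right) \left(-1\right)\right) = 150 \left(40 + \left(\left(- \frac{2}{3}\right) 1 + 4\right) \left(-1\right)\right) = 150 \left(40 + \left(- \frac{2}{3} + 4\right) \left(-1\right)\right) = 150 \left(40 + \frac{10}{3} \left(-1\right)\right) = 150 \left(40 - \frac{10}{3}\right) = 150 \cdot \frac{110}{3} = 5500$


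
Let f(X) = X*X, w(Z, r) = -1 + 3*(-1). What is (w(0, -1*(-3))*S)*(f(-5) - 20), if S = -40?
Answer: 800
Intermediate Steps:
w(Z, r) = -4 (w(Z, r) = -1 - 3 = -4)
f(X) = X²
(w(0, -1*(-3))*S)*(f(-5) - 20) = (-4*(-40))*((-5)² - 20) = 160*(25 - 20) = 160*5 = 800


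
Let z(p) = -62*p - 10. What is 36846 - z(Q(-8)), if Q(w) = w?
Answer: 36360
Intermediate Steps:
z(p) = -10 - 62*p
36846 - z(Q(-8)) = 36846 - (-10 - 62*(-8)) = 36846 - (-10 + 496) = 36846 - 1*486 = 36846 - 486 = 36360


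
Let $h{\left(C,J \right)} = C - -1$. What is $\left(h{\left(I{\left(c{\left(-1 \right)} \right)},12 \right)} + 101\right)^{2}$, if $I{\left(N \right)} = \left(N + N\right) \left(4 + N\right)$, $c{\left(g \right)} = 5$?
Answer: $36864$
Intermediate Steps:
$I{\left(N \right)} = 2 N \left(4 + N\right)$
$h{\left(C,J \right)} = 1 + C$ ($h{\left(C,J \right)} = C + 1 = 1 + C$)
$\left(h{\left(I{\left(c{\left(-1 \right)} \right)},12 \right)} + 101\right)^{2} = \left(\left(1 + 2 \cdot 5 \left(4 + 5\right)\right) + 101\right)^{2} = \left(\left(1 + 2 \cdot 5 \cdot 9\right) + 101\right)^{2} = \left(\left(1 + 90\right) + 101\right)^{2} = \left(91 + 101\right)^{2} = 192^{2} = 36864$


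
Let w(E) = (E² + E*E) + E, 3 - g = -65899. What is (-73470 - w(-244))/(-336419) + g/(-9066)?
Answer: -10213655635/1524987327 ≈ -6.6975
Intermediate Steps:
g = 65902 (g = 3 - 1*(-65899) = 3 + 65899 = 65902)
w(E) = E + 2*E² (w(E) = (E² + E²) + E = 2*E² + E = E + 2*E²)
(-73470 - w(-244))/(-336419) + g/(-9066) = (-73470 - (-244)*(1 + 2*(-244)))/(-336419) + 65902/(-9066) = (-73470 - (-244)*(1 - 488))*(-1/336419) + 65902*(-1/9066) = (-73470 - (-244)*(-487))*(-1/336419) - 32951/4533 = (-73470 - 1*118828)*(-1/336419) - 32951/4533 = (-73470 - 118828)*(-1/336419) - 32951/4533 = -192298*(-1/336419) - 32951/4533 = 192298/336419 - 32951/4533 = -10213655635/1524987327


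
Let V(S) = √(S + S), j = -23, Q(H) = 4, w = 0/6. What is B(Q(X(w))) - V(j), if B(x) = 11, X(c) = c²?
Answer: 11 - I*√46 ≈ 11.0 - 6.7823*I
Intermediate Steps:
w = 0 (w = 0*(⅙) = 0)
V(S) = √2*√S (V(S) = √(2*S) = √2*√S)
B(Q(X(w))) - V(j) = 11 - √2*√(-23) = 11 - √2*I*√23 = 11 - I*√46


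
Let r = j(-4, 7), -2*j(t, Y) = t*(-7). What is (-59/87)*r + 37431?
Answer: 3257323/87 ≈ 37441.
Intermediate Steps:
j(t, Y) = 7*t/2 (j(t, Y) = -t*(-7)/2 = -(-7)*t/2 = 7*t/2)
r = -14 (r = (7/2)*(-4) = -14)
(-59/87)*r + 37431 = -59/87*(-14) + 37431 = 826/87 + 37431 = 3257323/87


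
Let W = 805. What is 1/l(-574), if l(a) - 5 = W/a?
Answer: 82/295 ≈ 0.27797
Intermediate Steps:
l(a) = 5 + 805/a
1/l(-574) = 1/(5 + 805/(-574)) = 1/(5 + 805*(-1/574)) = 1/(5 - 115/82) = 1/(295/82) = 82/295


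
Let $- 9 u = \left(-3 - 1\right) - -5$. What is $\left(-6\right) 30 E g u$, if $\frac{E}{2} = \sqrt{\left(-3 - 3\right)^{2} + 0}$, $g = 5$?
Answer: $1200$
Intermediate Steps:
$E = 12$ ($E = 2 \sqrt{\left(-3 - 3\right)^{2} + 0} = 2 \sqrt{\left(-6\right)^{2} + 0} = 2 \sqrt{36 + 0} = 2 \sqrt{36} = 2 \cdot 6 = 12$)
$u = - \frac{1}{9}$ ($u = - \frac{\left(-3 - 1\right) - -5}{9} = - \frac{\left(-3 - 1\right) + 5}{9} = - \frac{-4 + 5}{9} = \left(- \frac{1}{9}\right) 1 = - \frac{1}{9} \approx -0.11111$)
$\left(-6\right) 30 E g u = \left(-6\right) 30 \cdot 12 \cdot 5 \left(- \frac{1}{9}\right) = - 180 \cdot 60 \left(- \frac{1}{9}\right) = \left(-180\right) \left(- \frac{20}{3}\right) = 1200$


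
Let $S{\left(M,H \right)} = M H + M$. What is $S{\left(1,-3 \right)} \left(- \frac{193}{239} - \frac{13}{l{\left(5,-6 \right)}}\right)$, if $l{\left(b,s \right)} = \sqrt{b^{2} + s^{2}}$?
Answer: $\frac{386}{239} + \frac{26 \sqrt{61}}{61} \approx 4.944$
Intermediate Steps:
$S{\left(M,H \right)} = M + H M$ ($S{\left(M,H \right)} = H M + M = M + H M$)
$S{\left(1,-3 \right)} \left(- \frac{193}{239} - \frac{13}{l{\left(5,-6 \right)}}\right) = 1 \left(1 - 3\right) \left(- \frac{193}{239} - \frac{13}{\sqrt{5^{2} + \left(-6\right)^{2}}}\right) = 1 \left(-2\right) \left(\left(-193\right) \frac{1}{239} - \frac{13}{\sqrt{25 + 36}}\right) = - 2 \left(- \frac{193}{239} - \frac{13}{\sqrt{61}}\right) = - 2 \left(- \frac{193}{239} - 13 \frac{\sqrt{61}}{61}\right) = - 2 \left(- \frac{193}{239} - \frac{13 \sqrt{61}}{61}\right) = \frac{386}{239} + \frac{26 \sqrt{61}}{61}$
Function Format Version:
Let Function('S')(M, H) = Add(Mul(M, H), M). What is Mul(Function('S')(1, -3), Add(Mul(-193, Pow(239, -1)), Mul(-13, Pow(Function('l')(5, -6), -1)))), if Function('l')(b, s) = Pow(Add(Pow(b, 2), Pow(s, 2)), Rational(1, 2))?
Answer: Add(Rational(386, 239), Mul(Rational(26, 61), Pow(61, Rational(1, 2)))) ≈ 4.9440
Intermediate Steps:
Function('S')(M, H) = Add(M, Mul(H, M)) (Function('S')(M, H) = Add(Mul(H, M), M) = Add(M, Mul(H, M)))
Mul(Function('S')(1, -3), Add(Mul(-193, Pow(239, -1)), Mul(-13, Pow(Function('l')(5, -6), -1)))) = Mul(Mul(1, Add(1, -3)), Add(Mul(-193, Pow(239, -1)), Mul(-13, Pow(Pow(Add(Pow(5, 2), Pow(-6, 2)), Rational(1, 2)), -1)))) = Mul(Mul(1, -2), Add(Mul(-193, Rational(1, 239)), Mul(-13, Pow(Pow(Add(25, 36), Rational(1, 2)), -1)))) = Mul(-2, Add(Rational(-193, 239), Mul(-13, Pow(Pow(61, Rational(1, 2)), -1)))) = Mul(-2, Add(Rational(-193, 239), Mul(-13, Mul(Rational(1, 61), Pow(61, Rational(1, 2)))))) = Mul(-2, Add(Rational(-193, 239), Mul(Rational(-13, 61), Pow(61, Rational(1, 2))))) = Add(Rational(386, 239), Mul(Rational(26, 61), Pow(61, Rational(1, 2))))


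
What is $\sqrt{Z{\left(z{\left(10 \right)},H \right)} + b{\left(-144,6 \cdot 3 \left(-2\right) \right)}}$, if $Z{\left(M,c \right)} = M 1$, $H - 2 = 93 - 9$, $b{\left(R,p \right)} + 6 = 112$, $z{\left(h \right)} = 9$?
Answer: $\sqrt{115} \approx 10.724$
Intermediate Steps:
$b{\left(R,p \right)} = 106$ ($b{\left(R,p \right)} = -6 + 112 = 106$)
$H = 86$ ($H = 2 + \left(93 - 9\right) = 2 + 84 = 86$)
$Z{\left(M,c \right)} = M$
$\sqrt{Z{\left(z{\left(10 \right)},H \right)} + b{\left(-144,6 \cdot 3 \left(-2\right) \right)}} = \sqrt{9 + 106} = \sqrt{115}$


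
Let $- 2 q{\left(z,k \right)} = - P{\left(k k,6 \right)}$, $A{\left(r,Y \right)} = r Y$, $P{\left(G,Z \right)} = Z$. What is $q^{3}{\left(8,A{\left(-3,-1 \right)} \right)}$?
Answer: $27$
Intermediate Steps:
$A{\left(r,Y \right)} = Y r$
$q{\left(z,k \right)} = 3$ ($q{\left(z,k \right)} = - \frac{\left(-1\right) 6}{2} = \left(- \frac{1}{2}\right) \left(-6\right) = 3$)
$q^{3}{\left(8,A{\left(-3,-1 \right)} \right)} = 3^{3} = 27$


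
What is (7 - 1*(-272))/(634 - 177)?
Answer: 279/457 ≈ 0.61050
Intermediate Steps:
(7 - 1*(-272))/(634 - 177) = (7 + 272)/457 = 279*(1/457) = 279/457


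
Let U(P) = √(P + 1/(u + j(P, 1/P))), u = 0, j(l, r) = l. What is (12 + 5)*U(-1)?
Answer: 17*I*√2 ≈ 24.042*I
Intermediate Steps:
U(P) = √(P + 1/P) (U(P) = √(P + 1/(0 + P)) = √(P + 1/P))
(12 + 5)*U(-1) = (12 + 5)*√(-1 + 1/(-1)) = 17*√(-1 - 1) = 17*√(-2) = 17*(I*√2) = 17*I*√2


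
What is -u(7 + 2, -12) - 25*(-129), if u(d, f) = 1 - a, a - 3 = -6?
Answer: 3221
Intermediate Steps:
a = -3 (a = 3 - 6 = -3)
u(d, f) = 4 (u(d, f) = 1 - 1*(-3) = 1 + 3 = 4)
-u(7 + 2, -12) - 25*(-129) = -1*4 - 25*(-129) = -4 + 3225 = 3221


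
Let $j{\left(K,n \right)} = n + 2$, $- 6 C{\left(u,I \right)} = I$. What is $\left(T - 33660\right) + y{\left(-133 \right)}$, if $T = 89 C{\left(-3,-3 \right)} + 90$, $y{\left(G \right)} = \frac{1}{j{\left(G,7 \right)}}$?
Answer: $- \frac{603457}{18} \approx -33525.0$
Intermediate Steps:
$C{\left(u,I \right)} = - \frac{I}{6}$
$j{\left(K,n \right)} = 2 + n$
$y{\left(G \right)} = \frac{1}{9}$ ($y{\left(G \right)} = \frac{1}{2 + 7} = \frac{1}{9}$)
$T = \frac{269}{2}$ ($T = 89 \left(\left(- \frac{1}{6}\right) \left(-3\right)\right) + 90 = 89 \cdot \frac{1}{2} + 90 = \frac{89}{2} + 90 = \frac{269}{2} \approx 134.5$)
$\left(T - 33660\right) + y{\left(-133 \right)} = \left(\frac{269}{2} - 33660\right) + \frac{1}{9} = - \frac{67051}{2} + \frac{1}{9} = - \frac{603457}{18}$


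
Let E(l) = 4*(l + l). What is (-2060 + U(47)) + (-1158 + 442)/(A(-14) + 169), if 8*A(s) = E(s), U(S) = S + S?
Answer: -305446/155 ≈ -1970.6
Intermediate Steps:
U(S) = 2*S
E(l) = 8*l (E(l) = 4*(2*l) = 8*l)
A(s) = s (A(s) = (8*s)/8 = s)
(-2060 + U(47)) + (-1158 + 442)/(A(-14) + 169) = (-2060 + 2*47) + (-1158 + 442)/(-14 + 169) = (-2060 + 94) - 716/155 = -1966 - 716*1/155 = -1966 - 716/155 = -305446/155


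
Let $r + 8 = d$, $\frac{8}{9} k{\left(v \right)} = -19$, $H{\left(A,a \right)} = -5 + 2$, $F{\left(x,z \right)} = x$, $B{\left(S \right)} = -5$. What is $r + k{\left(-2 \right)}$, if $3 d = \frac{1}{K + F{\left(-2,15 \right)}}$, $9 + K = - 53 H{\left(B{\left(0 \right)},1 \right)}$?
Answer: $- \frac{26083}{888} \approx -29.373$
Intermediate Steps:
$H{\left(A,a \right)} = -3$
$k{\left(v \right)} = - \frac{171}{8}$ ($k{\left(v \right)} = \frac{9}{8} \left(-19\right) = - \frac{171}{8}$)
$K = 150$ ($K = -9 - -159 = -9 + 159 = 150$)
$d = \frac{1}{444}$ ($d = \frac{1}{3 \left(150 - 2\right)} = \frac{1}{3 \cdot 148} = \frac{1}{3} \cdot \frac{1}{148} = \frac{1}{444} \approx 0.0022523$)
$r = - \frac{3551}{444}$ ($r = -8 + \frac{1}{444} = - \frac{3551}{444} \approx -7.9977$)
$r + k{\left(-2 \right)} = - \frac{3551}{444} - \frac{171}{8} = - \frac{26083}{888}$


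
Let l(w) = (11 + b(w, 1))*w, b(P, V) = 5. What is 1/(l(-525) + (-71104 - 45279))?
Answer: -1/124783 ≈ -8.0139e-6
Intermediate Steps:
l(w) = 16*w (l(w) = (11 + 5)*w = 16*w)
1/(l(-525) + (-71104 - 45279)) = 1/(16*(-525) + (-71104 - 45279)) = 1/(-8400 - 116383) = 1/(-124783) = -1/124783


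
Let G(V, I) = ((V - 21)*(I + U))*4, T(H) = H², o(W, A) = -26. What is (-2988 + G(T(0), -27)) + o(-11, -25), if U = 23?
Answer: -2678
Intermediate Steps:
G(V, I) = 4*(-21 + V)*(23 + I) (G(V, I) = ((V - 21)*(I + 23))*4 = ((-21 + V)*(23 + I))*4 = 4*(-21 + V)*(23 + I))
(-2988 + G(T(0), -27)) + o(-11, -25) = (-2988 + (-1932 - 84*(-27) + 92*0² + 4*(-27)*0²)) - 26 = (-2988 + (-1932 + 2268 + 92*0 + 4*(-27)*0)) - 26 = (-2988 + (-1932 + 2268 + 0 + 0)) - 26 = (-2988 + 336) - 26 = -2652 - 26 = -2678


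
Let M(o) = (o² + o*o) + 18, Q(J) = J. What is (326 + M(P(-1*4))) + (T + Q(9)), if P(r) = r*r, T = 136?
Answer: 1001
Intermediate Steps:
P(r) = r²
M(o) = 18 + 2*o² (M(o) = (o² + o²) + 18 = 2*o² + 18 = 18 + 2*o²)
(326 + M(P(-1*4))) + (T + Q(9)) = (326 + (18 + 2*((-1*4)²)²)) + (136 + 9) = (326 + (18 + 2*((-4)²)²)) + 145 = (326 + (18 + 2*16²)) + 145 = (326 + (18 + 2*256)) + 145 = (326 + (18 + 512)) + 145 = (326 + 530) + 145 = 856 + 145 = 1001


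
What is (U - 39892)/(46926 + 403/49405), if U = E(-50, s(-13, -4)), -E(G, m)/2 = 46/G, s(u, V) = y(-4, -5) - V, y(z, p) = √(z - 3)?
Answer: -9853866774/11591897165 ≈ -0.85007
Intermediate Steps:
y(z, p) = √(-3 + z)
s(u, V) = -V + I*√7 (s(u, V) = √(-3 - 4) - V = √(-7) - V = I*√7 - V = -V + I*√7)
E(G, m) = -92/G
U = 46/25 (U = -92/(-50) = -92*(-1/50) = 46/25 ≈ 1.8400)
(U - 39892)/(46926 + 403/49405) = (46/25 - 39892)/(46926 + 403/49405) = -997254/(25*(46926 + 403*(1/49405))) = -997254/(25*(46926 + 403/49405)) = -997254/(25*2318379433/49405) = -997254/25*49405/2318379433 = -9853866774/11591897165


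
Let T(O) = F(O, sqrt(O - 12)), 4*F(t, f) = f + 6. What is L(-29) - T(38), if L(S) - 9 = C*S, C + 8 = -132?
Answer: 8135/2 - sqrt(26)/4 ≈ 4066.2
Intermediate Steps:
C = -140 (C = -8 - 132 = -140)
L(S) = 9 - 140*S
F(t, f) = 3/2 + f/4 (F(t, f) = (f + 6)/4 = (6 + f)/4 = 3/2 + f/4)
T(O) = 3/2 + sqrt(-12 + O)/4 (T(O) = 3/2 + sqrt(O - 12)/4 = 3/2 + sqrt(-12 + O)/4)
L(-29) - T(38) = (9 - 140*(-29)) - (3/2 + sqrt(-12 + 38)/4) = (9 + 4060) - (3/2 + sqrt(26)/4) = 4069 + (-3/2 - sqrt(26)/4) = 8135/2 - sqrt(26)/4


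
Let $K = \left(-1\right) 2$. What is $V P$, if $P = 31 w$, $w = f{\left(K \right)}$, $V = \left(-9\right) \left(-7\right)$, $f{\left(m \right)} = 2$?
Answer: $3906$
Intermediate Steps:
$K = -2$
$V = 63$
$w = 2$
$P = 62$ ($P = 31 \cdot 2 = 62$)
$V P = 63 \cdot 62 = 3906$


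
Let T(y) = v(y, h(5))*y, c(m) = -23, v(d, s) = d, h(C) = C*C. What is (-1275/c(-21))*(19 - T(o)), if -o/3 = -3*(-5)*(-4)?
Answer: -41285775/23 ≈ -1.7950e+6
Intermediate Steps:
h(C) = C²
o = 180 (o = -3*(-3*(-5))*(-4) = -45*(-4) = -3*(-60) = 180)
T(y) = y² (T(y) = y*y = y²)
(-1275/c(-21))*(19 - T(o)) = (-1275/(-23))*(19 - 1*180²) = (-1275*(-1/23))*(19 - 1*32400) = 1275*(19 - 32400)/23 = (1275/23)*(-32381) = -41285775/23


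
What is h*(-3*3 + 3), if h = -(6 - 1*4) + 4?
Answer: -12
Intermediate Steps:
h = 2 (h = -(6 - 4) + 4 = -1*2 + 4 = -2 + 4 = 2)
h*(-3*3 + 3) = 2*(-3*3 + 3) = 2*(-9 + 3) = 2*(-6) = -12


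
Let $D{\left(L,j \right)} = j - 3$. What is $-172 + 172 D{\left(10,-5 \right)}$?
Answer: $-1548$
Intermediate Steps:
$D{\left(L,j \right)} = -3 + j$ ($D{\left(L,j \right)} = j - 3 = -3 + j$)
$-172 + 172 D{\left(10,-5 \right)} = -172 + 172 \left(-3 - 5\right) = -172 + 172 \left(-8\right) = -172 - 1376 = -1548$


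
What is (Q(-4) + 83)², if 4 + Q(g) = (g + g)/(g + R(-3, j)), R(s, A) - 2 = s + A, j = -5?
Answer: 159201/25 ≈ 6368.0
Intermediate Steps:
R(s, A) = 2 + A + s (R(s, A) = 2 + (s + A) = 2 + (A + s) = 2 + A + s)
Q(g) = -4 + 2*g/(-6 + g) (Q(g) = -4 + (g + g)/(g + (2 - 5 - 3)) = -4 + (2*g)/(g - 6) = -4 + (2*g)/(-6 + g) = -4 + 2*g/(-6 + g))
(Q(-4) + 83)² = (2*(12 - 1*(-4))/(-6 - 4) + 83)² = (2*(12 + 4)/(-10) + 83)² = (2*(-⅒)*16 + 83)² = (-16/5 + 83)² = (399/5)² = 159201/25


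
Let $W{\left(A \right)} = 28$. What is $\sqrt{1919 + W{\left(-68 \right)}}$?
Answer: $\sqrt{1947} \approx 44.125$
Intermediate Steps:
$\sqrt{1919 + W{\left(-68 \right)}} = \sqrt{1919 + 28} = \sqrt{1947}$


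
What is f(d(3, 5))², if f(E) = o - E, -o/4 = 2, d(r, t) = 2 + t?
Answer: 225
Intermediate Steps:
o = -8 (o = -4*2 = -8)
f(E) = -8 - E
f(d(3, 5))² = (-8 - (2 + 5))² = (-8 - 1*7)² = (-8 - 7)² = (-15)² = 225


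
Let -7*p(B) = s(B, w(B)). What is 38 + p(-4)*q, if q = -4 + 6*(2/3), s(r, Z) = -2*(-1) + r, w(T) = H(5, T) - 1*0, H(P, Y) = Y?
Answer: 38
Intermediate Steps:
w(T) = T (w(T) = T - 1*0 = T + 0 = T)
s(r, Z) = 2 + r
p(B) = -2/7 - B/7 (p(B) = -(2 + B)/7 = -2/7 - B/7)
q = 0 (q = -4 + 6*(2*(⅓)) = -4 + 6*(⅔) = -4 + 4 = 0)
38 + p(-4)*q = 38 + (-2/7 - ⅐*(-4))*0 = 38 + (-2/7 + 4/7)*0 = 38 + (2/7)*0 = 38 + 0 = 38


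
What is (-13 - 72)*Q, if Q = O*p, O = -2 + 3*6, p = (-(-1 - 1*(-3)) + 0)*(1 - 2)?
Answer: -2720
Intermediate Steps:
p = 2 (p = (-(-1 + 3) + 0)*(-1) = (-1*2 + 0)*(-1) = (-2 + 0)*(-1) = -2*(-1) = 2)
O = 16 (O = -2 + 18 = 16)
Q = 32 (Q = 16*2 = 32)
(-13 - 72)*Q = (-13 - 72)*32 = -85*32 = -2720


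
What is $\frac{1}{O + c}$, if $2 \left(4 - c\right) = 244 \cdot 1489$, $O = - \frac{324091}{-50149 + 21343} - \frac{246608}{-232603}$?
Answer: $- \frac{6700362018}{1217065073688851} \approx -5.5053 \cdot 10^{-6}$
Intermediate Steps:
$O = \frac{82488328921}{6700362018}$ ($O = - \frac{324091}{-28806} - - \frac{246608}{232603} = \left(-324091\right) \left(- \frac{1}{28806}\right) + \frac{246608}{232603} = \frac{324091}{28806} + \frac{246608}{232603} = \frac{82488328921}{6700362018} \approx 12.311$)
$c = -181654$ ($c = 4 - \frac{244 \cdot 1489}{2} = 4 - 181658 = -181654$)
$\frac{1}{O + c} = \frac{1}{\frac{82488328921}{6700362018} - 181654} = \frac{1}{- \frac{1217065073688851}{6700362018}} = - \frac{6700362018}{1217065073688851}$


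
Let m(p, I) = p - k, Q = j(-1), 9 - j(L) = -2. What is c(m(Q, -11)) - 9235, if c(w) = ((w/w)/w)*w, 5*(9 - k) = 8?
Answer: -9234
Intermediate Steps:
k = 37/5 (k = 9 - ⅕*8 = 9 - 8/5 = 37/5 ≈ 7.4000)
j(L) = 11 (j(L) = 9 - 1*(-2) = 9 + 2 = 11)
Q = 11
m(p, I) = -37/5 + p (m(p, I) = p - 1*37/5 = p - 37/5 = -37/5 + p)
c(w) = 1 (c(w) = (1/w)*w = w/w = 1)
c(m(Q, -11)) - 9235 = 1 - 9235 = -9234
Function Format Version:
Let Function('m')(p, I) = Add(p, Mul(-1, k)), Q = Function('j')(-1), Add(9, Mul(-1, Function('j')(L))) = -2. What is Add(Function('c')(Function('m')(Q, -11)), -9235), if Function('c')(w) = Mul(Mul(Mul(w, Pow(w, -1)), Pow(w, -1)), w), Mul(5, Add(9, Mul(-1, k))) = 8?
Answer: -9234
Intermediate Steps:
k = Rational(37, 5) (k = Add(9, Mul(Rational(-1, 5), 8)) = Add(9, Rational(-8, 5)) = Rational(37, 5) ≈ 7.4000)
Function('j')(L) = 11 (Function('j')(L) = Add(9, Mul(-1, -2)) = Add(9, 2) = 11)
Q = 11
Function('m')(p, I) = Add(Rational(-37, 5), p) (Function('m')(p, I) = Add(p, Mul(-1, Rational(37, 5))) = Add(p, Rational(-37, 5)) = Add(Rational(-37, 5), p))
Function('c')(w) = 1 (Function('c')(w) = Mul(Mul(1, Pow(w, -1)), w) = Mul(Pow(w, -1), w) = 1)
Add(Function('c')(Function('m')(Q, -11)), -9235) = Add(1, -9235) = -9234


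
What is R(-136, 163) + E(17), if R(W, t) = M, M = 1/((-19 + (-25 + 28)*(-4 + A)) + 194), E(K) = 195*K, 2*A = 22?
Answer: 649741/196 ≈ 3315.0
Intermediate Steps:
A = 11 (A = (½)*22 = 11)
M = 1/196 (M = 1/((-19 + (-25 + 28)*(-4 + 11)) + 194) = 1/((-19 + 3*7) + 194) = 1/((-19 + 21) + 194) = 1/(2 + 194) = 1/196 ≈ 0.0051020)
R(W, t) = 1/196
R(-136, 163) + E(17) = 1/196 + 195*17 = 1/196 + 3315 = 649741/196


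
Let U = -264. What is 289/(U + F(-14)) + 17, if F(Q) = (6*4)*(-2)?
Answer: 5015/312 ≈ 16.074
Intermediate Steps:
F(Q) = -48 (F(Q) = 24*(-2) = -48)
289/(U + F(-14)) + 17 = 289/(-264 - 48) + 17 = 289/(-312) + 17 = 289*(-1/312) + 17 = -289/312 + 17 = 5015/312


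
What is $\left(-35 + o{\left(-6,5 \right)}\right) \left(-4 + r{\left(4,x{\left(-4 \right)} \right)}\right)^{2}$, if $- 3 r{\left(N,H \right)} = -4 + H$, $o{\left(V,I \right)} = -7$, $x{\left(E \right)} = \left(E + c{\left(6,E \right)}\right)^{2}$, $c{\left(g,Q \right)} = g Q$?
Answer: $-2927232$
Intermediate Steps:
$c{\left(g,Q \right)} = Q g$
$x{\left(E \right)} = 49 E^{2}$ ($x{\left(E \right)} = \left(E + E 6\right)^{2} = \left(E + 6 E\right)^{2} = \left(7 E\right)^{2} = 49 E^{2}$)
$r{\left(N,H \right)} = \frac{4}{3} - \frac{H}{3}$ ($r{\left(N,H \right)} = - \frac{-4 + H}{3} = \frac{4}{3} - \frac{H}{3}$)
$\left(-35 + o{\left(-6,5 \right)}\right) \left(-4 + r{\left(4,x{\left(-4 \right)} \right)}\right)^{2} = \left(-35 - 7\right) \left(-4 + \left(\frac{4}{3} - \frac{49 \left(-4\right)^{2}}{3}\right)\right)^{2} = - 42 \left(-4 + \left(\frac{4}{3} - \frac{49 \cdot 16}{3}\right)\right)^{2} = - 42 \left(-4 + \left(\frac{4}{3} - \frac{784}{3}\right)\right)^{2} = - 42 \left(-4 - 260\right)^{2} = - 42 \left(-264\right)^{2} = \left(-42\right) 69696 = -2927232$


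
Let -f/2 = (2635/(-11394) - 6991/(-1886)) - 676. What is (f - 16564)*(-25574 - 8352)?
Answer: 2773800934342324/5372271 ≈ 5.1632e+8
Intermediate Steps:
f = 7225967470/5372271 (f = -2*((2635/(-11394) - 6991/(-1886)) - 676) = -2*((2635*(-1/11394) - 6991*(-1/1886)) - 676) = -2*((-2635/11394 + 6991/1886) - 676) = -2*(18671461/5372271 - 676) = -2*(-3612983735/5372271) = 7225967470/5372271 ≈ 1345.0)
(f - 16564)*(-25574 - 8352) = (7225967470/5372271 - 16564)*(-25574 - 8352) = -81760329374/5372271*(-33926) = 2773800934342324/5372271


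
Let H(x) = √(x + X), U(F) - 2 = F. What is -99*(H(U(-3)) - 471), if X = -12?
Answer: 46629 - 99*I*√13 ≈ 46629.0 - 356.95*I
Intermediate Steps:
U(F) = 2 + F
H(x) = √(-12 + x) (H(x) = √(x - 12) = √(-12 + x))
-99*(H(U(-3)) - 471) = -99*(√(-12 + (2 - 3)) - 471) = -99*(√(-12 - 1) - 471) = -99*(√(-13) - 471) = -99*(I*√13 - 471) = -99*(-471 + I*√13) = 46629 - 99*I*√13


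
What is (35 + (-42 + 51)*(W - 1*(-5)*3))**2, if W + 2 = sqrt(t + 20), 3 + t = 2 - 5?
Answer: 24238 + 2736*sqrt(14) ≈ 34475.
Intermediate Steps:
t = -6 (t = -3 + (2 - 5) = -3 - 3 = -6)
W = -2 + sqrt(14) (W = -2 + sqrt(-6 + 20) = -2 + sqrt(14) ≈ 1.7417)
(35 + (-42 + 51)*(W - 1*(-5)*3))**2 = (35 + (-42 + 51)*((-2 + sqrt(14)) - 1*(-5)*3))**2 = (35 + 9*((-2 + sqrt(14)) + 5*3))**2 = (35 + 9*((-2 + sqrt(14)) + 15))**2 = (35 + 9*(13 + sqrt(14)))**2 = (35 + (117 + 9*sqrt(14)))**2 = (152 + 9*sqrt(14))**2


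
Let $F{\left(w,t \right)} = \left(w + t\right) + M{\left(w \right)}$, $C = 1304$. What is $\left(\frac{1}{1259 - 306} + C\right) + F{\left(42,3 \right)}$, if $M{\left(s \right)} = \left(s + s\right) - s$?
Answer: $\frac{1325624}{953} \approx 1391.0$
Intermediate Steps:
$M{\left(s \right)} = s$ ($M{\left(s \right)} = 2 s - s = s$)
$F{\left(w,t \right)} = t + 2 w$ ($F{\left(w,t \right)} = \left(w + t\right) + w = \left(t + w\right) + w = t + 2 w$)
$\left(\frac{1}{1259 - 306} + C\right) + F{\left(42,3 \right)} = \left(\frac{1}{1259 - 306} + 1304\right) + \left(3 + 2 \cdot 42\right) = \left(\frac{1}{953} + 1304\right) + \left(3 + 84\right) = \left(\frac{1}{953} + 1304\right) + 87 = \frac{1242713}{953} + 87 = \frac{1325624}{953}$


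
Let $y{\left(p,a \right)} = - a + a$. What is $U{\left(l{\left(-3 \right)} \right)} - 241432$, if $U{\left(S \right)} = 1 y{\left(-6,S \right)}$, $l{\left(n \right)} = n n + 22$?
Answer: $-241432$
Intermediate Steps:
$l{\left(n \right)} = 22 + n^{2}$ ($l{\left(n \right)} = n^{2} + 22 = 22 + n^{2}$)
$y{\left(p,a \right)} = 0$
$U{\left(S \right)} = 0$ ($U{\left(S \right)} = 1 \cdot 0 = 0$)
$U{\left(l{\left(-3 \right)} \right)} - 241432 = 0 - 241432 = -241432$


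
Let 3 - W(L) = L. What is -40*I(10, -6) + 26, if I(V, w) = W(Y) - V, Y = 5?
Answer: 506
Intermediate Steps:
W(L) = 3 - L
I(V, w) = -2 - V (I(V, w) = (3 - 1*5) - V = (3 - 5) - V = -2 - V)
-40*I(10, -6) + 26 = -40*(-2 - 1*10) + 26 = -40*(-2 - 10) + 26 = -40*(-12) + 26 = 480 + 26 = 506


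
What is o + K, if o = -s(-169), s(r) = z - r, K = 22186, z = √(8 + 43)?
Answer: 22017 - √51 ≈ 22010.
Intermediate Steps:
z = √51 ≈ 7.1414
s(r) = √51 - r
o = -169 - √51 (o = -(√51 - 1*(-169)) = -(√51 + 169) = -(169 + √51) = -169 - √51 ≈ -176.14)
o + K = (-169 - √51) + 22186 = 22017 - √51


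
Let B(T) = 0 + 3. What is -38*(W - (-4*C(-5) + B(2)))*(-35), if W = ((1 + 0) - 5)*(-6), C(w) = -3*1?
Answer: 11970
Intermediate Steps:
C(w) = -3
B(T) = 3
W = 24 (W = (1 - 5)*(-6) = -4*(-6) = 24)
-38*(W - (-4*C(-5) + B(2)))*(-35) = -38*(24 - (-4*(-3) + 3))*(-35) = -38*(24 - (12 + 3))*(-35) = -38*(24 - 1*15)*(-35) = -38*(24 - 15)*(-35) = -38*9*(-35) = -342*(-35) = 11970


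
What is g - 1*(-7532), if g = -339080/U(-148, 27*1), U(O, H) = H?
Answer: -135716/27 ≈ -5026.5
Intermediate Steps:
g = -339080/27 (g = -339080/(27*1) = -339080/27 ≈ -12559.)
g - 1*(-7532) = -339080/27 - 1*(-7532) = -339080/27 + 7532 = -135716/27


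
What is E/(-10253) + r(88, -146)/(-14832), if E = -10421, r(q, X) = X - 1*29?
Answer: 156358547/152072496 ≈ 1.0282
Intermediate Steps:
r(q, X) = -29 + X (r(q, X) = X - 29 = -29 + X)
E/(-10253) + r(88, -146)/(-14832) = -10421/(-10253) + (-29 - 146)/(-14832) = -10421*(-1/10253) - 175*(-1/14832) = 10421/10253 + 175/14832 = 156358547/152072496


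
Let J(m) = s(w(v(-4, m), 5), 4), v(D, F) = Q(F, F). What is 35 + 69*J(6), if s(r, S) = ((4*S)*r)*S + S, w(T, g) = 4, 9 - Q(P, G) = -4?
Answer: 17975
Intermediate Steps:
Q(P, G) = 13 (Q(P, G) = 9 - 1*(-4) = 9 + 4 = 13)
v(D, F) = 13
s(r, S) = S + 4*r*S² (s(r, S) = (4*S*r)*S + S = 4*r*S² + S = S + 4*r*S²)
J(m) = 260 (J(m) = 4*(1 + 4*4*4) = 4*(1 + 64) = 4*65 = 260)
35 + 69*J(6) = 35 + 69*260 = 35 + 17940 = 17975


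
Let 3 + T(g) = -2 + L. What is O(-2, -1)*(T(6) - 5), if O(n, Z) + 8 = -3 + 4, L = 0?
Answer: 70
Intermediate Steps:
O(n, Z) = -7 (O(n, Z) = -8 + (-3 + 4) = -8 + 1 = -7)
T(g) = -5 (T(g) = -3 + (-2 + 0) = -3 - 2 = -5)
O(-2, -1)*(T(6) - 5) = -7*(-5 - 5) = -7*(-10) = 70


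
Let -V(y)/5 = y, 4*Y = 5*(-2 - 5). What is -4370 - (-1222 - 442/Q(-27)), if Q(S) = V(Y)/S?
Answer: -598636/175 ≈ -3420.8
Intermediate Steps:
Y = -35/4 (Y = (5*(-2 - 5))/4 = (5*(-7))/4 = (¼)*(-35) = -35/4 ≈ -8.7500)
V(y) = -5*y
Q(S) = 175/(4*S) (Q(S) = (-5*(-35/4))/S = 175/(4*S))
-4370 - (-1222 - 442/Q(-27)) = -4370 - (-1222 - 442/((175/4)/(-27))) = -4370 - (-1222 - 442/((175/4)*(-1/27))) = -4370 - (-1222 - 442/(-175/108)) = -4370 - (-1222 - 442*(-108)/175) = -4370 - (-1222 - 1*(-47736/175)) = -4370 - (-1222 + 47736/175) = -4370 - 1*(-166114/175) = -4370 + 166114/175 = -598636/175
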